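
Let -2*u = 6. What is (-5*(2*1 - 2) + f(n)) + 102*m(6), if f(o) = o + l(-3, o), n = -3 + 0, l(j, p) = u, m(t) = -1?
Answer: -108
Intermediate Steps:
u = -3 (u = -½*6 = -3)
l(j, p) = -3
n = -3
f(o) = -3 + o (f(o) = o - 3 = -3 + o)
(-5*(2*1 - 2) + f(n)) + 102*m(6) = (-5*(2*1 - 2) + (-3 - 3)) + 102*(-1) = (-5*(2 - 2) - 6) - 102 = (-5*0 - 6) - 102 = (0 - 6) - 102 = -6 - 102 = -108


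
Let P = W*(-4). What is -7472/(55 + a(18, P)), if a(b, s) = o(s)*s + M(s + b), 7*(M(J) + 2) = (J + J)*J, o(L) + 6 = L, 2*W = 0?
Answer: -52304/1019 ≈ -51.329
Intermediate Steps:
W = 0 (W = (½)*0 = 0)
o(L) = -6 + L
P = 0 (P = 0*(-4) = 0)
M(J) = -2 + 2*J²/7 (M(J) = -2 + ((J + J)*J)/7 = -2 + ((2*J)*J)/7 = -2 + (2*J²)/7 = -2 + 2*J²/7)
a(b, s) = -2 + 2*(b + s)²/7 + s*(-6 + s) (a(b, s) = (-6 + s)*s + (-2 + 2*(s + b)²/7) = s*(-6 + s) + (-2 + 2*(b + s)²/7) = -2 + 2*(b + s)²/7 + s*(-6 + s))
-7472/(55 + a(18, P)) = -7472/(55 + (-2 + 2*(18 + 0)²/7 + 0*(-6 + 0))) = -7472/(55 + (-2 + (2/7)*18² + 0*(-6))) = -7472/(55 + (-2 + (2/7)*324 + 0)) = -7472/(55 + (-2 + 648/7 + 0)) = -7472/(55 + 634/7) = -7472/(1019/7) = (7/1019)*(-7472) = -52304/1019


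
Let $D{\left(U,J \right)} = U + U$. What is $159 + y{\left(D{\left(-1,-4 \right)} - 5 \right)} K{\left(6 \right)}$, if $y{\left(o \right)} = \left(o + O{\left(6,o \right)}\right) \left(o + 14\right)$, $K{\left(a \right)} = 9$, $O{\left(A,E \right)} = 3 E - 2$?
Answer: $-1731$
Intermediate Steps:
$O{\left(A,E \right)} = -2 + 3 E$
$D{\left(U,J \right)} = 2 U$
$y{\left(o \right)} = \left(-2 + 4 o\right) \left(14 + o\right)$ ($y{\left(o \right)} = \left(o + \left(-2 + 3 o\right)\right) \left(o + 14\right) = \left(-2 + 4 o\right) \left(14 + o\right)$)
$159 + y{\left(D{\left(-1,-4 \right)} - 5 \right)} K{\left(6 \right)} = 159 + \left(-28 + 4 \left(2 \left(-1\right) - 5\right)^{2} + 54 \left(2 \left(-1\right) - 5\right)\right) 9 = 159 + \left(-28 + 4 \left(-2 - 5\right)^{2} + 54 \left(-2 - 5\right)\right) 9 = 159 + \left(-28 + 4 \left(-7\right)^{2} + 54 \left(-7\right)\right) 9 = 159 + \left(-28 + 4 \cdot 49 - 378\right) 9 = 159 + \left(-28 + 196 - 378\right) 9 = 159 - 1890 = -1731$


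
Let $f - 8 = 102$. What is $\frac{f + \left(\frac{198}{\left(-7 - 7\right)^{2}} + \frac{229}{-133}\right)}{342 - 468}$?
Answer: $- \frac{203495}{234612} \approx -0.86737$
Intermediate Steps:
$f = 110$ ($f = 8 + 102 = 110$)
$\frac{f + \left(\frac{198}{\left(-7 - 7\right)^{2}} + \frac{229}{-133}\right)}{342 - 468} = \frac{110 + \left(\frac{198}{\left(-7 - 7\right)^{2}} + \frac{229}{-133}\right)}{342 - 468} = \frac{110 + \left(\frac{198}{\left(-14\right)^{2}} + 229 \left(- \frac{1}{133}\right)\right)}{-126} = \left(110 - \left(\frac{229}{133} - \frac{198}{196}\right)\right) \left(- \frac{1}{126}\right) = \left(110 + \left(198 \cdot \frac{1}{196} - \frac{229}{133}\right)\right) \left(- \frac{1}{126}\right) = \left(110 + \left(\frac{99}{98} - \frac{229}{133}\right)\right) \left(- \frac{1}{126}\right) = \left(110 - \frac{1325}{1862}\right) \left(- \frac{1}{126}\right) = \frac{203495}{1862} \left(- \frac{1}{126}\right) = - \frac{203495}{234612}$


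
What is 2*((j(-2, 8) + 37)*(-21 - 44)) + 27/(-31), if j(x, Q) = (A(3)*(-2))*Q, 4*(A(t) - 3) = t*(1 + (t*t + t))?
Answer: 672983/31 ≈ 21709.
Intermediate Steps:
A(t) = 3 + t*(1 + t + t²)/4 (A(t) = 3 + (t*(1 + (t*t + t)))/4 = 3 + (t*(1 + (t² + t)))/4 = 3 + (t*(1 + (t + t²)))/4 = 3 + (t*(1 + t + t²))/4 = 3 + t*(1 + t + t²)/4)
j(x, Q) = -51*Q/2 (j(x, Q) = ((3 + (¼)*3 + (¼)*3² + (¼)*3³)*(-2))*Q = ((3 + ¾ + (¼)*9 + (¼)*27)*(-2))*Q = ((3 + ¾ + 9/4 + 27/4)*(-2))*Q = ((51/4)*(-2))*Q = -51*Q/2)
2*((j(-2, 8) + 37)*(-21 - 44)) + 27/(-31) = 2*((-51/2*8 + 37)*(-21 - 44)) + 27/(-31) = 2*((-204 + 37)*(-65)) + 27*(-1/31) = 2*(-167*(-65)) - 27/31 = 2*10855 - 27/31 = 21710 - 27/31 = 672983/31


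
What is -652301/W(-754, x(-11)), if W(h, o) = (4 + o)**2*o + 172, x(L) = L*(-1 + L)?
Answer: -652301/2441644 ≈ -0.26716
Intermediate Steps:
W(h, o) = 172 + o*(4 + o)**2 (W(h, o) = o*(4 + o)**2 + 172 = 172 + o*(4 + o)**2)
-652301/W(-754, x(-11)) = -652301/(172 + (-11*(-1 - 11))*(4 - 11*(-1 - 11))**2) = -652301/(172 + (-11*(-12))*(4 - 11*(-12))**2) = -652301/(172 + 132*(4 + 132)**2) = -652301/(172 + 132*136**2) = -652301/(172 + 132*18496) = -652301/(172 + 2441472) = -652301/2441644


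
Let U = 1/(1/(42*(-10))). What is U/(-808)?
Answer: 105/202 ≈ 0.51980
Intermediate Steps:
U = -420 (U = 1/(1/(-420)) = 1/(-1/420) = -420)
U/(-808) = -420/(-808) = -420*(-1/808) = 105/202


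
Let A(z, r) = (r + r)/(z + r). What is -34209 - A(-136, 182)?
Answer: -786989/23 ≈ -34217.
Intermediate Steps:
A(z, r) = 2*r/(r + z) (A(z, r) = (2*r)/(r + z) = 2*r/(r + z))
-34209 - A(-136, 182) = -34209 - 2*182/(182 - 136) = -34209 - 2*182/46 = -34209 - 1*182/23 = -34209 - 182/23 = -786989/23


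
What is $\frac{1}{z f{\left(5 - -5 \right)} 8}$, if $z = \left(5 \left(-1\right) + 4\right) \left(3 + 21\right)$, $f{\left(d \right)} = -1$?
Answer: $\frac{1}{192} \approx 0.0052083$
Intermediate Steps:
$z = -24$ ($z = \left(-5 + 4\right) 24 = \left(-1\right) 24 = -24$)
$\frac{1}{z f{\left(5 - -5 \right)} 8} = \frac{1}{\left(-24\right) \left(-1\right) 8} = \frac{1}{24 \cdot 8} = \frac{1}{192}$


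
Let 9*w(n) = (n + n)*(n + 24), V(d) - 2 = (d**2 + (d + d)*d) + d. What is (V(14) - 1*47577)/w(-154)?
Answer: -422757/40040 ≈ -10.558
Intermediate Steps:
V(d) = 2 + d + 3*d**2 (V(d) = 2 + ((d**2 + (d + d)*d) + d) = 2 + ((d**2 + (2*d)*d) + d) = 2 + ((d**2 + 2*d**2) + d) = 2 + (3*d**2 + d) = 2 + (d + 3*d**2) = 2 + d + 3*d**2)
w(n) = 2*n*(24 + n)/9 (w(n) = ((n + n)*(n + 24))/9 = ((2*n)*(24 + n))/9 = (2*n*(24 + n))/9 = 2*n*(24 + n)/9)
(V(14) - 1*47577)/w(-154) = ((2 + 14 + 3*14**2) - 1*47577)/(((2/9)*(-154)*(24 - 154))) = ((2 + 14 + 3*196) - 47577)/(((2/9)*(-154)*(-130))) = ((2 + 14 + 588) - 47577)/(40040/9) = (604 - 47577)*(9/40040) = -46973*9/40040 = -422757/40040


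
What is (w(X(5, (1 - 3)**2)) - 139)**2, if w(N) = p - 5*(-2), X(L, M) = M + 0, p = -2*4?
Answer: 18769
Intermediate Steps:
p = -8
X(L, M) = M
w(N) = 2 (w(N) = -8 - 5*(-2) = -8 + 10 = 2)
(w(X(5, (1 - 3)**2)) - 139)**2 = (2 - 139)**2 = (-137)**2 = 18769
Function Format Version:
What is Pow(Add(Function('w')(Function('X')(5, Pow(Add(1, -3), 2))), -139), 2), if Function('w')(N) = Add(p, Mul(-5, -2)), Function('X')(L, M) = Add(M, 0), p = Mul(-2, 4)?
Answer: 18769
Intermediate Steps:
p = -8
Function('X')(L, M) = M
Function('w')(N) = 2 (Function('w')(N) = Add(-8, Mul(-5, -2)) = Add(-8, 10) = 2)
Pow(Add(Function('w')(Function('X')(5, Pow(Add(1, -3), 2))), -139), 2) = Pow(Add(2, -139), 2) = Pow(-137, 2) = 18769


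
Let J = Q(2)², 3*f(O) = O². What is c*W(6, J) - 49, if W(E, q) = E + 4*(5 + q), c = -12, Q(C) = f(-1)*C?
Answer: -1147/3 ≈ -382.33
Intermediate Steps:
f(O) = O²/3
Q(C) = C/3 (Q(C) = ((⅓)*(-1)²)*C = ((⅓)*1)*C = C/3)
J = 4/9 (J = ((⅓)*2)² = (⅔)² = 4/9 ≈ 0.44444)
W(E, q) = 20 + E + 4*q (W(E, q) = E + (20 + 4*q) = 20 + E + 4*q)
c*W(6, J) - 49 = -12*(20 + 6 + 4*(4/9)) - 49 = -12*(20 + 6 + 16/9) - 49 = -12*250/9 - 49 = -1000/3 - 49 = -1147/3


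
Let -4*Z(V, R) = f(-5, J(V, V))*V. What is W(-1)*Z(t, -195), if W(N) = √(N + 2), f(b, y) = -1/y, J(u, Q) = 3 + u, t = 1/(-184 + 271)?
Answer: 1/1048 ≈ 0.00095420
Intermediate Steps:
t = 1/87 ≈ 0.011494
W(N) = √(2 + N)
Z(V, R) = V/(4*(3 + V)) (Z(V, R) = -(-1/(3 + V))*V/4 = -(-1)*V/(4*(3 + V)) = V/(4*(3 + V)))
W(-1)*Z(t, -195) = √(2 - 1)*((¼)*(1/87)/(3 + 1/87)) = √1*((¼)*(1/87)/(262/87)) = 1*((¼)*(1/87)*(87/262)) = 1*(1/1048) = 1/1048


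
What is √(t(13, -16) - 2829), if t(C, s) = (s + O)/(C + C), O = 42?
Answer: 2*I*√707 ≈ 53.179*I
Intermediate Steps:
t(C, s) = (42 + s)/(2*C) (t(C, s) = (s + 42)/(C + C) = (42 + s)/((2*C)) = (42 + s)*(1/(2*C)) = (42 + s)/(2*C))
√(t(13, -16) - 2829) = √((½)*(42 - 16)/13 - 2829) = √((½)*(1/13)*26 - 2829) = √(1 - 2829) = √(-2828) = 2*I*√707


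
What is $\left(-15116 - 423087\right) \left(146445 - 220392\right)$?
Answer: $32403797241$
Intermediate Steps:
$\left(-15116 - 423087\right) \left(146445 - 220392\right) = \left(-438203\right) \left(-73947\right) = 32403797241$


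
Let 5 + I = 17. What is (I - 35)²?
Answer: 529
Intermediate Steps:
I = 12 (I = -5 + 17 = 12)
(I - 35)² = (12 - 35)² = (-23)² = 529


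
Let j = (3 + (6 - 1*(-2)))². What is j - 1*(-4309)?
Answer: 4430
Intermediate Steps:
j = 121 (j = (3 + (6 + 2))² = (3 + 8)² = 11² = 121)
j - 1*(-4309) = 121 - 1*(-4309) = 121 + 4309 = 4430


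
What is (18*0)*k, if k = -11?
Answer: 0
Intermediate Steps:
(18*0)*k = (18*0)*(-11) = 0*(-11) = 0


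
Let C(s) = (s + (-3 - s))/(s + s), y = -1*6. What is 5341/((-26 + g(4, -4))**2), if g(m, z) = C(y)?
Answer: 85456/10609 ≈ 8.0551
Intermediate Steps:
y = -6
C(s) = -3/(2*s) (C(s) = -3*1/(2*s) = -3/(2*s))
g(m, z) = 1/4 (g(m, z) = -3/2/(-6) = -3/2*(-1/6) = 1/4)
5341/((-26 + g(4, -4))**2) = 5341/((-26 + 1/4)**2) = 5341/((-103/4)**2) = 5341/(10609/16) = 5341*(16/10609) = 85456/10609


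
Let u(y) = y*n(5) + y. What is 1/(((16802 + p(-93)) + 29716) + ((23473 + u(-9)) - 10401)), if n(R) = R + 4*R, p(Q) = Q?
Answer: 1/59263 ≈ 1.6874e-5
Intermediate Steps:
n(R) = 5*R
u(y) = 26*y (u(y) = y*(5*5) + y = y*25 + y = 25*y + y = 26*y)
1/(((16802 + p(-93)) + 29716) + ((23473 + u(-9)) - 10401)) = 1/(((16802 - 93) + 29716) + ((23473 + 26*(-9)) - 10401)) = 1/((16709 + 29716) + ((23473 - 234) - 10401)) = 1/(46425 + (23239 - 10401)) = 1/(46425 + 12838) = 1/59263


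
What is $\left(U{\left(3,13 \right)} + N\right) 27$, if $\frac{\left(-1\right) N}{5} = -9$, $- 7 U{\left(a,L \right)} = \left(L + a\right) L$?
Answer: $\frac{2889}{7} \approx 412.71$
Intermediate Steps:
$U{\left(a,L \right)} = - \frac{L \left(L + a\right)}{7}$ ($U{\left(a,L \right)} = - \frac{\left(L + a\right) L}{7} = - \frac{L \left(L + a\right)}{7}$)
$N = 45$ ($N = \left(-5\right) \left(-9\right) = 45$)
$\left(U{\left(3,13 \right)} + N\right) 27 = \left(\left(- \frac{1}{7}\right) 13 \left(13 + 3\right) + 45\right) 27 = \left(\left(- \frac{1}{7}\right) 13 \cdot 16 + 45\right) 27 = \left(- \frac{208}{7} + 45\right) 27 = \frac{107}{7} \cdot 27 = \frac{2889}{7}$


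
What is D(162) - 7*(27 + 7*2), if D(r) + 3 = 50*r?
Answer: 7810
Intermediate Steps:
D(r) = -3 + 50*r
D(162) - 7*(27 + 7*2) = (-3 + 50*162) - 7*(27 + 7*2) = (-3 + 8100) - 7*(27 + 14) = 8097 - 7*41 = 8097 - 287 = 7810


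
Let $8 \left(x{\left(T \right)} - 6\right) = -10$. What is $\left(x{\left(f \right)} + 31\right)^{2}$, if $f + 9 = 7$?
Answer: $\frac{20449}{16} \approx 1278.1$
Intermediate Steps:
$f = -2$ ($f = -9 + 7 = -2$)
$x{\left(T \right)} = \frac{19}{4}$ ($x{\left(T \right)} = 6 + \frac{1}{8} \left(-10\right) = 6 - \frac{5}{4} = \frac{19}{4}$)
$\left(x{\left(f \right)} + 31\right)^{2} = \left(\frac{19}{4} + 31\right)^{2} = \left(\frac{143}{4}\right)^{2} = \frac{20449}{16}$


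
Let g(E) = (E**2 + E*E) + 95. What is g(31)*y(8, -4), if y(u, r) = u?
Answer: 16136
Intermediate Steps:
g(E) = 95 + 2*E**2 (g(E) = (E**2 + E**2) + 95 = 2*E**2 + 95 = 95 + 2*E**2)
g(31)*y(8, -4) = (95 + 2*31**2)*8 = (95 + 2*961)*8 = (95 + 1922)*8 = 2017*8 = 16136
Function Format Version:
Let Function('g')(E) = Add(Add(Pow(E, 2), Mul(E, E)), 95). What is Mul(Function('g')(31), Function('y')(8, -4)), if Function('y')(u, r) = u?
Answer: 16136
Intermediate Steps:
Function('g')(E) = Add(95, Mul(2, Pow(E, 2))) (Function('g')(E) = Add(Add(Pow(E, 2), Pow(E, 2)), 95) = Add(Mul(2, Pow(E, 2)), 95) = Add(95, Mul(2, Pow(E, 2))))
Mul(Function('g')(31), Function('y')(8, -4)) = Mul(Add(95, Mul(2, Pow(31, 2))), 8) = Mul(Add(95, Mul(2, 961)), 8) = Mul(Add(95, 1922), 8) = Mul(2017, 8) = 16136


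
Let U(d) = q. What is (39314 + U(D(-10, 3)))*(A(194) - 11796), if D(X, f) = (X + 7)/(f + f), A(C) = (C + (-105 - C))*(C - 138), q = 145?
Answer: -697477284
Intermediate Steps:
A(C) = 14490 - 105*C (A(C) = -105*(-138 + C) = 14490 - 105*C)
D(X, f) = (7 + X)/(2*f) (D(X, f) = (7 + X)/((2*f)) = (7 + X)*(1/(2*f)) = (7 + X)/(2*f))
U(d) = 145
(39314 + U(D(-10, 3)))*(A(194) - 11796) = (39314 + 145)*((14490 - 105*194) - 11796) = 39459*((14490 - 20370) - 11796) = 39459*(-5880 - 11796) = 39459*(-17676) = -697477284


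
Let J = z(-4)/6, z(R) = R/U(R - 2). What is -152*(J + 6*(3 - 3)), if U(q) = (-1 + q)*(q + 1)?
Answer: 304/105 ≈ 2.8952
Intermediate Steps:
U(q) = (1 + q)*(-1 + q) (U(q) = (-1 + q)*(1 + q) = (1 + q)*(-1 + q))
z(R) = R/(-1 + (-2 + R)²) (z(R) = R/(-1 + (R - 2)²) = R/(-1 + (-2 + R)²))
J = -2/105 (J = -4/(-1 + (-2 - 4)²)/6 = -4/(-1 + (-6)²)*(⅙) = -4/(-1 + 36)*(⅙) = -4/35*(⅙) = -4*1/35*(⅙) = -4/35*⅙ = -2/105 ≈ -0.019048)
-152*(J + 6*(3 - 3)) = -152*(-2/105 + 6*(3 - 3)) = -152*(-2/105 + 6*0) = -152*(-2/105 + 0) = -152*(-2/105) = 304/105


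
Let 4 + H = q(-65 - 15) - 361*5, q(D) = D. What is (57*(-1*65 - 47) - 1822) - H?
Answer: -6317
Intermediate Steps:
H = -1889 (H = -4 + ((-65 - 15) - 361*5) = -4 + (-80 - 1805) = -4 - 1885 = -1889)
(57*(-1*65 - 47) - 1822) - H = (57*(-1*65 - 47) - 1822) - 1*(-1889) = (57*(-65 - 47) - 1822) + 1889 = (57*(-112) - 1822) + 1889 = (-6384 - 1822) + 1889 = -8206 + 1889 = -6317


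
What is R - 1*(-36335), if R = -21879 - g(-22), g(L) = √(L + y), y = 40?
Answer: 14456 - 3*√2 ≈ 14452.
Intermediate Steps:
g(L) = √(40 + L) (g(L) = √(L + 40) = √(40 + L))
R = -21879 - 3*√2 (R = -21879 - √(40 - 22) = -21879 - √18 = -21879 - 3*√2 ≈ -21883.)
R - 1*(-36335) = (-21879 - 3*√2) - 1*(-36335) = (-21879 - 3*√2) + 36335 = 14456 - 3*√2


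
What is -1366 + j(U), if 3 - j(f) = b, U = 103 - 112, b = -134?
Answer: -1229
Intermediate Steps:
U = -9
j(f) = 137 (j(f) = 3 - 1*(-134) = 3 + 134 = 137)
-1366 + j(U) = -1366 + 137 = -1229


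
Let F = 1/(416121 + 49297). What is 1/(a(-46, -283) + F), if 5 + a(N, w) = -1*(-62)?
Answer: 465418/26528827 ≈ 0.017544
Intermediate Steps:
a(N, w) = 57 (a(N, w) = -5 - 1*(-62) = -5 + 62 = 57)
F = 1/465418 ≈ 2.1486e-6
1/(a(-46, -283) + F) = 1/(57 + 1/465418) = 1/(26528827/465418) = 465418/26528827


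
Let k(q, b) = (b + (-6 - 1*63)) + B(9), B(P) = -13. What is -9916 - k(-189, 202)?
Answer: -10036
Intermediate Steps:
k(q, b) = -82 + b (k(q, b) = (b + (-6 - 1*63)) - 13 = (b + (-6 - 63)) - 13 = (b - 69) - 13 = (-69 + b) - 13 = -82 + b)
-9916 - k(-189, 202) = -9916 - (-82 + 202) = -9916 - 1*120 = -9916 - 120 = -10036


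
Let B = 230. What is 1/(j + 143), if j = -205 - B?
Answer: -1/292 ≈ -0.0034247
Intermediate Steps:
j = -435 (j = -205 - 1*230 = -205 - 230 = -435)
1/(j + 143) = 1/(-435 + 143) = 1/(-292) = -1/292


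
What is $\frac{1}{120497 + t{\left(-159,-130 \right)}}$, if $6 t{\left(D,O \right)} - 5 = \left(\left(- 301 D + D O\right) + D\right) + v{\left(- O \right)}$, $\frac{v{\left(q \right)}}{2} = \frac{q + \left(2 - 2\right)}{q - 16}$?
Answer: $\frac{342}{45107479} \approx 7.5819 \cdot 10^{-6}$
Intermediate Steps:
$v{\left(q \right)} = \frac{2 q}{-16 + q}$ ($v{\left(q \right)} = 2 \frac{q + \left(2 - 2\right)}{q - 16} = 2 \frac{q + 0}{-16 + q} = 2 \frac{q}{-16 + q} = \frac{2 q}{-16 + q}$)
$t{\left(D,O \right)} = \frac{5}{6} - 50 D - \frac{O}{3 \left(-16 - O\right)} + \frac{D O}{6}$ ($t{\left(D,O \right)} = \frac{5}{6} + \frac{\left(\left(- 301 D + D O\right) + D\right) + \frac{2 \left(- O\right)}{-16 - O}}{6} = \frac{5}{6} + \frac{\left(- 300 D + D O\right) - \frac{2 O}{-16 - O}}{6} = \frac{5}{6} + \frac{- 300 D + D O - \frac{2 O}{-16 - O}}{6} = \frac{5}{6} - \left(50 D - \frac{D O}{6} + \frac{O}{3 \left(-16 - O\right)}\right) = \frac{5}{6} - 50 D - \frac{O}{3 \left(-16 - O\right)} + \frac{D O}{6}$)
$\frac{1}{120497 + t{\left(-159,-130 \right)}} = \frac{1}{120497 + \frac{2 \left(-130\right) + \left(16 - 130\right) \left(5 - -47700 - -20670\right)}{6 \left(16 - 130\right)}} = \frac{1}{120497 + \frac{-260 - 114 \left(5 + 47700 + 20670\right)}{6 \left(-114\right)}} = \frac{1}{120497 + \frac{1}{6} \left(- \frac{1}{114}\right) \left(-260 - 7794750\right)} = \frac{1}{120497 + \frac{1}{6} \left(- \frac{1}{114}\right) \left(-7795010\right)} = \frac{1}{120497 + \frac{3897505}{342}} = \frac{1}{\frac{45107479}{342}} = \frac{342}{45107479}$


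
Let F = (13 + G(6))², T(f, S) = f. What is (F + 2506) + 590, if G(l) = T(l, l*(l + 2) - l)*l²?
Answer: 55537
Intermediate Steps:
G(l) = l³ (G(l) = l*l² = l³)
F = 52441 (F = (13 + 6³)² = (13 + 216)² = 229² = 52441)
(F + 2506) + 590 = (52441 + 2506) + 590 = 54947 + 590 = 55537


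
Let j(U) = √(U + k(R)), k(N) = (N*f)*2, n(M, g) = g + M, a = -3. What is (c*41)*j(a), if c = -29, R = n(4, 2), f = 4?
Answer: -3567*√5 ≈ -7976.1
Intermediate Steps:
n(M, g) = M + g
R = 6 (R = 4 + 2 = 6)
k(N) = 8*N (k(N) = (N*4)*2 = (4*N)*2 = 8*N)
j(U) = √(48 + U) (j(U) = √(U + 8*6) = √(U + 48) = √(48 + U))
(c*41)*j(a) = (-29*41)*√(48 - 3) = -3567*√5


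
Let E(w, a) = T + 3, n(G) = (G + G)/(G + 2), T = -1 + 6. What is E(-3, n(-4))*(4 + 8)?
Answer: 96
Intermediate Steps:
T = 5
n(G) = 2*G/(2 + G) (n(G) = (2*G)/(2 + G) = 2*G/(2 + G))
E(w, a) = 8 (E(w, a) = 5 + 3 = 8)
E(-3, n(-4))*(4 + 8) = 8*(4 + 8) = 8*12 = 96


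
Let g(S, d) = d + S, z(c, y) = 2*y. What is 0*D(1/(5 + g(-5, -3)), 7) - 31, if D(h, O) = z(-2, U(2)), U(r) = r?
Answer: -31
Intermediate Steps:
g(S, d) = S + d
D(h, O) = 4 (D(h, O) = 2*2 = 4)
0*D(1/(5 + g(-5, -3)), 7) - 31 = 0*4 - 31 = 0 - 31 = -31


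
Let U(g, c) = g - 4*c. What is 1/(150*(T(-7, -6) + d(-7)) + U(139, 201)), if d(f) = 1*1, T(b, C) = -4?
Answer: -1/1115 ≈ -0.00089686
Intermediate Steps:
d(f) = 1
1/(150*(T(-7, -6) + d(-7)) + U(139, 201)) = 1/(150*(-4 + 1) + (139 - 4*201)) = 1/(150*(-3) + (139 - 804)) = 1/(-450 - 665) = 1/(-1115) = -1/1115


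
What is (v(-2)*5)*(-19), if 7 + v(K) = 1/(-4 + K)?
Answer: 4085/6 ≈ 680.83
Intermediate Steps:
v(K) = -7 + 1/(-4 + K)
(v(-2)*5)*(-19) = (((29 - 7*(-2))/(-4 - 2))*5)*(-19) = (((29 + 14)/(-6))*5)*(-19) = (-1/6*43*5)*(-19) = -43/6*5*(-19) = -215/6*(-19) = 4085/6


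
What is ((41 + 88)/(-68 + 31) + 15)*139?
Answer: 59214/37 ≈ 1600.4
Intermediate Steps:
((41 + 88)/(-68 + 31) + 15)*139 = (129/(-37) + 15)*139 = (129*(-1/37) + 15)*139 = (-129/37 + 15)*139 = (426/37)*139 = 59214/37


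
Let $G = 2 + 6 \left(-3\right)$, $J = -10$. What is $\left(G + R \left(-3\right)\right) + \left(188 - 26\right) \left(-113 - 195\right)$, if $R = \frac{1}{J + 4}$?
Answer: $- \frac{99823}{2} \approx -49912.0$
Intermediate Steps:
$R = - \frac{1}{6}$ ($R = \frac{1}{-10 + 4} = \frac{1}{-6} = - \frac{1}{6} \approx -0.16667$)
$G = -16$ ($G = 2 - 18 = -16$)
$\left(G + R \left(-3\right)\right) + \left(188 - 26\right) \left(-113 - 195\right) = \left(-16 - - \frac{1}{2}\right) + \left(188 - 26\right) \left(-113 - 195\right) = \left(-16 + \frac{1}{2}\right) + 162 \left(-308\right) = - \frac{31}{2} - 49896 = - \frac{99823}{2}$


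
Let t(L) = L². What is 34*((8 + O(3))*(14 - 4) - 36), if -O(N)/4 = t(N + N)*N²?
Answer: -439144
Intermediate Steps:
O(N) = -16*N⁴ (O(N) = -4*(N + N)²*N² = -4*(2*N)²*N² = -4*4*N²*N² = -16*N⁴)
34*((8 + O(3))*(14 - 4) - 36) = 34*((8 - 16*3⁴)*(14 - 4) - 36) = 34*((8 - 16*81)*10 - 36) = 34*((8 - 1296)*10 - 36) = 34*(-1288*10 - 36) = 34*(-12880 - 36) = 34*(-12916) = -439144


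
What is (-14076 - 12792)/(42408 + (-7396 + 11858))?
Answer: -13434/23435 ≈ -0.57325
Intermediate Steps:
(-14076 - 12792)/(42408 + (-7396 + 11858)) = -26868/(42408 + 4462) = -26868/46870 = -26868*1/46870 = -13434/23435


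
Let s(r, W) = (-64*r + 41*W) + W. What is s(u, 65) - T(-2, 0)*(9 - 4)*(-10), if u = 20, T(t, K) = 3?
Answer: 1600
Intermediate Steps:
s(r, W) = -64*r + 42*W
s(u, 65) - T(-2, 0)*(9 - 4)*(-10) = (-64*20 + 42*65) - 3*(9 - 4)*(-10) = (-1280 + 2730) - 3*5*(-10) = 1450 - 15*(-10) = 1450 - 1*(-150) = 1450 + 150 = 1600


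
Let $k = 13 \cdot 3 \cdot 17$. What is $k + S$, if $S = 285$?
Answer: $948$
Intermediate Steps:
$k = 663$ ($k = 39 \cdot 17 = 663$)
$k + S = 663 + 285 = 948$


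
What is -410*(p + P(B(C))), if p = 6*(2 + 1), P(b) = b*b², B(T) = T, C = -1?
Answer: -6970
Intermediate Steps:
P(b) = b³
p = 18 (p = 6*3 = 18)
-410*(p + P(B(C))) = -410*(18 + (-1)³) = -410*(18 - 1) = -410*17 = -6970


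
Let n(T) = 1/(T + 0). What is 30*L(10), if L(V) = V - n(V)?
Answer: 297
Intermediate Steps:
n(T) = 1/T
L(V) = V - 1/V
30*L(10) = 30*(10 - 1/10) = 30*(10 - 1*⅒) = 30*(10 - ⅒) = 30*(99/10) = 297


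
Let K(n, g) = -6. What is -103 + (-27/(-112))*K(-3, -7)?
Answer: -5849/56 ≈ -104.45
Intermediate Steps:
-103 + (-27/(-112))*K(-3, -7) = -103 - 27/(-112)*(-6) = -103 - 27*(-1/112)*(-6) = -103 + (27/112)*(-6) = -103 - 81/56 = -5849/56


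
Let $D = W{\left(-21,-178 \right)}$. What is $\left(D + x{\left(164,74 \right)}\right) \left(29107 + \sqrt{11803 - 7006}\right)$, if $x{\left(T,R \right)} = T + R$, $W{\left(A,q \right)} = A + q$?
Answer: $1135173 + 117 \sqrt{533} \approx 1.1379 \cdot 10^{6}$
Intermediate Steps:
$D = -199$ ($D = -21 - 178 = -199$)
$x{\left(T,R \right)} = R + T$
$\left(D + x{\left(164,74 \right)}\right) \left(29107 + \sqrt{11803 - 7006}\right) = \left(-199 + \left(74 + 164\right)\right) \left(29107 + \sqrt{11803 - 7006}\right) = \left(-199 + 238\right) \left(29107 + \sqrt{4797}\right) = 39 \left(29107 + 3 \sqrt{533}\right) = 1135173 + 117 \sqrt{533}$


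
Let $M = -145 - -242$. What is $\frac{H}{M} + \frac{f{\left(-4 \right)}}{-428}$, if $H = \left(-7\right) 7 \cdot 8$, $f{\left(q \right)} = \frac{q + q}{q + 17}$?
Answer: $- \frac{545078}{134927} \approx -4.0398$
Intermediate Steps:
$M = 97$ ($M = -145 + 242 = 97$)
$f{\left(q \right)} = \frac{2 q}{17 + q}$
$H = -392$ ($H = \left(-49\right) 8 = -392$)
$\frac{H}{M} + \frac{f{\left(-4 \right)}}{-428} = - \frac{392}{97} + \frac{2 \left(-4\right) \frac{1}{17 - 4}}{-428} = \left(-392\right) \frac{1}{97} + 2 \left(-4\right) \frac{1}{13} \left(- \frac{1}{428}\right) = - \frac{392}{97} + 2 \left(-4\right) \frac{1}{13} \left(- \frac{1}{428}\right) = - \frac{392}{97} - - \frac{2}{1391} = - \frac{392}{97} + \frac{2}{1391} = - \frac{545078}{134927}$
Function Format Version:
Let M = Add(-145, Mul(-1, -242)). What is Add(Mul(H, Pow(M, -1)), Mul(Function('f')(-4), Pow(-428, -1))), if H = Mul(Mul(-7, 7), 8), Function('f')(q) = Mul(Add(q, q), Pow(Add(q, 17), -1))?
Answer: Rational(-545078, 134927) ≈ -4.0398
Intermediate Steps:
M = 97 (M = Add(-145, 242) = 97)
Function('f')(q) = Mul(2, q, Pow(Add(17, q), -1)) (Function('f')(q) = Mul(Mul(2, q), Pow(Add(17, q), -1)) = Mul(2, q, Pow(Add(17, q), -1)))
H = -392 (H = Mul(-49, 8) = -392)
Add(Mul(H, Pow(M, -1)), Mul(Function('f')(-4), Pow(-428, -1))) = Add(Mul(-392, Pow(97, -1)), Mul(Mul(2, -4, Pow(Add(17, -4), -1)), Pow(-428, -1))) = Add(Mul(-392, Rational(1, 97)), Mul(Mul(2, -4, Pow(13, -1)), Rational(-1, 428))) = Add(Rational(-392, 97), Mul(Mul(2, -4, Rational(1, 13)), Rational(-1, 428))) = Add(Rational(-392, 97), Mul(Rational(-8, 13), Rational(-1, 428))) = Add(Rational(-392, 97), Rational(2, 1391)) = Rational(-545078, 134927)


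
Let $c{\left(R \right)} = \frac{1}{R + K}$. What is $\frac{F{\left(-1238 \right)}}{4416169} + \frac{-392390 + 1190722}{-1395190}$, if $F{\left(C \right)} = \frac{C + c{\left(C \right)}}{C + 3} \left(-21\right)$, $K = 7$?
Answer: $- \frac{535991436398322199}{936707613473292635} \approx -0.57221$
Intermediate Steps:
$c{\left(R \right)} = \frac{1}{7 + R}$ ($c{\left(R \right)} = \frac{1}{R + 7} = \frac{1}{7 + R}$)
$F{\left(C \right)} = - \frac{21 \left(C + \frac{1}{7 + C}\right)}{3 + C}$ ($F{\left(C \right)} = \frac{C + \frac{1}{7 + C}}{C + 3} \left(-21\right) = \frac{C + \frac{1}{7 + C}}{3 + C} \left(-21\right) = - \frac{21 \left(C + \frac{1}{7 + C}\right)}{3 + C}$)
$\frac{F{\left(-1238 \right)}}{4416169} + \frac{-392390 + 1190722}{-1395190} = \frac{21 \frac{1}{3 - 1238} \frac{1}{7 - 1238} \left(-1 - - 1238 \left(7 - 1238\right)\right)}{4416169} + \frac{-392390 + 1190722}{-1395190} = \frac{21 \left(-1 - \left(-1238\right) \left(-1231\right)\right)}{\left(-1235\right) \left(-1231\right)} \frac{1}{4416169} + 798332 \left(- \frac{1}{1395190}\right) = 21 \left(- \frac{1}{1235}\right) \left(- \frac{1}{1231}\right) \left(-1 - 1523978\right) \frac{1}{4416169} - \frac{399166}{697595} = 21 \left(- \frac{1}{1235}\right) \left(- \frac{1}{1231}\right) \left(-1523979\right) \frac{1}{4416169} - \frac{399166}{697595} = \left(- \frac{32003559}{1520285}\right) \frac{1}{4416169} - \frac{399166}{697595} = - \frac{32003559}{6713835488165} - \frac{399166}{697595} = - \frac{535991436398322199}{936707613473292635}$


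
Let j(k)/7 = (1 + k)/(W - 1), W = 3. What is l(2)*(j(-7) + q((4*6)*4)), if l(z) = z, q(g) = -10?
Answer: -62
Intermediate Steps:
j(k) = 7/2 + 7*k/2 (j(k) = 7*((1 + k)/(3 - 1)) = 7*((1 + k)/2) = 7*((1 + k)*(½)) = 7*(½ + k/2) = 7/2 + 7*k/2)
l(2)*(j(-7) + q((4*6)*4)) = 2*((7/2 + (7/2)*(-7)) - 10) = 2*((7/2 - 49/2) - 10) = 2*(-21 - 10) = 2*(-31) = -62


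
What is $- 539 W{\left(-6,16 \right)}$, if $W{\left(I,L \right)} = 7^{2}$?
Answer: $-26411$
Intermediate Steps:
$W{\left(I,L \right)} = 49$
$- 539 W{\left(-6,16 \right)} = \left(-539\right) 49 = -26411$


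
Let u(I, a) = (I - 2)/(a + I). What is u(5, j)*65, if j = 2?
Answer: 195/7 ≈ 27.857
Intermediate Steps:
u(I, a) = (-2 + I)/(I + a)
u(5, j)*65 = ((-2 + 5)/(5 + 2))*65 = (3/7)*65 = 195/7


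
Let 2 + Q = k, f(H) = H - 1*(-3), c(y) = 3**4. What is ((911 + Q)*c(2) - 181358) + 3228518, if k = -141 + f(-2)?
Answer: 3109449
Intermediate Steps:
c(y) = 81
f(H) = 3 + H (f(H) = H + 3 = 3 + H)
k = -140 (k = -141 + (3 - 2) = -141 + 1 = -140)
Q = -142 (Q = -2 - 140 = -142)
((911 + Q)*c(2) - 181358) + 3228518 = ((911 - 142)*81 - 181358) + 3228518 = (769*81 - 181358) + 3228518 = (62289 - 181358) + 3228518 = -119069 + 3228518 = 3109449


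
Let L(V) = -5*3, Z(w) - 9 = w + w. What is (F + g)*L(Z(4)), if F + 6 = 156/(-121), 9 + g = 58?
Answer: -75705/121 ≈ -625.66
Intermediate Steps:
g = 49 (g = -9 + 58 = 49)
F = -882/121 (F = -6 + 156/(-121) = -6 + 156*(-1/121) = -6 - 156/121 = -882/121 ≈ -7.2893)
Z(w) = 9 + 2*w (Z(w) = 9 + (w + w) = 9 + 2*w)
L(V) = -15
(F + g)*L(Z(4)) = (-882/121 + 49)*(-15) = (5047/121)*(-15) = -75705/121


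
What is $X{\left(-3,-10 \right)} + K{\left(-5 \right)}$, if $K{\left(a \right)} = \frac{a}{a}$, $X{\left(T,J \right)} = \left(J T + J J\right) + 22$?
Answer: $153$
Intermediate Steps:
$X{\left(T,J \right)} = 22 + J^{2} + J T$ ($X{\left(T,J \right)} = \left(J T + J^{2}\right) + 22 = \left(J^{2} + J T\right) + 22 = 22 + J^{2} + J T$)
$K{\left(a \right)} = 1$
$X{\left(-3,-10 \right)} + K{\left(-5 \right)} = \left(22 + \left(-10\right)^{2} - -30\right) + 1 = \left(22 + 100 + 30\right) + 1 = 152 + 1 = 153$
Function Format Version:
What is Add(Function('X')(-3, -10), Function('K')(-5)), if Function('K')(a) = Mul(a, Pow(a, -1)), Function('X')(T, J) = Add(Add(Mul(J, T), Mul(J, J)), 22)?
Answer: 153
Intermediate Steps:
Function('X')(T, J) = Add(22, Pow(J, 2), Mul(J, T)) (Function('X')(T, J) = Add(Add(Mul(J, T), Pow(J, 2)), 22) = Add(Add(Pow(J, 2), Mul(J, T)), 22) = Add(22, Pow(J, 2), Mul(J, T)))
Function('K')(a) = 1
Add(Function('X')(-3, -10), Function('K')(-5)) = Add(Add(22, Pow(-10, 2), Mul(-10, -3)), 1) = Add(Add(22, 100, 30), 1) = Add(152, 1) = 153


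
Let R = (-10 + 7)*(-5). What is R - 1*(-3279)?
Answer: 3294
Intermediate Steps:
R = 15 (R = -3*(-5) = 15)
R - 1*(-3279) = 15 - 1*(-3279) = 15 + 3279 = 3294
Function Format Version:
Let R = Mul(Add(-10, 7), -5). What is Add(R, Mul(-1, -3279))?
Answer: 3294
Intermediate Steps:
R = 15 (R = Mul(-3, -5) = 15)
Add(R, Mul(-1, -3279)) = Add(15, Mul(-1, -3279)) = Add(15, 3279) = 3294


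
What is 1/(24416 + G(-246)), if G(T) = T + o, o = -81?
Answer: 1/24089 ≈ 4.1513e-5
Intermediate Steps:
G(T) = -81 + T (G(T) = T - 81 = -81 + T)
1/(24416 + G(-246)) = 1/(24416 + (-81 - 246)) = 1/(24416 - 327) = 1/24089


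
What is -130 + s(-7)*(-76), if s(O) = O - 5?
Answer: 782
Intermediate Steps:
s(O) = -5 + O
-130 + s(-7)*(-76) = -130 + (-5 - 7)*(-76) = -130 - 12*(-76) = -130 + 912 = 782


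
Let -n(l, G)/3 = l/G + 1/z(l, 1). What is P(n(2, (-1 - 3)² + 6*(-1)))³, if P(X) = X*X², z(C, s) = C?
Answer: -794280046581/1000000000 ≈ -794.28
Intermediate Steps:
n(l, G) = -3/l - 3*l/G (n(l, G) = -3*(l/G + 1/l) = -3*(1/l + l/G) = -3/l - 3*l/G)
P(X) = X³
P(n(2, (-1 - 3)² + 6*(-1)))³ = ((-3/2 - 3*2/((-1 - 3)² + 6*(-1)))³)³ = ((-3*½ - 3*2/((-4)² - 6))³)³ = ((-3/2 - 3*2/(16 - 6))³)³ = ((-3/2 - 3*2/10)³)³ = ((-3/2 - 3*2*⅒)³)³ = ((-3/2 - ⅗)³)³ = ((-21/10)³)³ = (-9261/1000)³ = -794280046581/1000000000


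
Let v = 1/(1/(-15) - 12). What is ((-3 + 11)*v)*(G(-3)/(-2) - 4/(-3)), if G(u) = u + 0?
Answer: -340/181 ≈ -1.8785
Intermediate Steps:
G(u) = u
v = -15/181 (v = 1/(-1/15 - 12) = 1/(-181/15) = -15/181 ≈ -0.082873)
((-3 + 11)*v)*(G(-3)/(-2) - 4/(-3)) = ((-3 + 11)*(-15/181))*(-3/(-2) - 4/(-3)) = (8*(-15/181))*(-3*(-½) - 4*(-1)/3) = -120*(3/2 - 1*(-4/3))/181 = -120*(3/2 + 4/3)/181 = -120/181*17/6 = -340/181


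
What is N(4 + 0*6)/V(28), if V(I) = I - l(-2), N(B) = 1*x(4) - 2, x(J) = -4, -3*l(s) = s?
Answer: -9/41 ≈ -0.21951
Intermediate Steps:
l(s) = -s/3
N(B) = -6 (N(B) = 1*(-4) - 2 = -4 - 2 = -6)
V(I) = -⅔ + I (V(I) = I - (-1)*(-2)/3 = I - 1*⅔ = I - ⅔ = -⅔ + I)
N(4 + 0*6)/V(28) = -6/(-⅔ + 28) = -6/82/3 = -6*3/82 = -9/41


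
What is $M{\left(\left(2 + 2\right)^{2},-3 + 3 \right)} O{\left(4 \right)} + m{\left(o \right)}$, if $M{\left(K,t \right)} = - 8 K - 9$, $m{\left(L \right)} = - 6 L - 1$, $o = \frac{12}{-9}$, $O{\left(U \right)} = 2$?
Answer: $-267$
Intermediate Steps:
$o = - \frac{4}{3}$ ($o = 12 \left(- \frac{1}{9}\right) = - \frac{4}{3} \approx -1.3333$)
$m{\left(L \right)} = -1 - 6 L$
$M{\left(K,t \right)} = -9 - 8 K$
$M{\left(\left(2 + 2\right)^{2},-3 + 3 \right)} O{\left(4 \right)} + m{\left(o \right)} = \left(-9 - 8 \left(2 + 2\right)^{2}\right) 2 - -7 = \left(-9 - 8 \cdot 4^{2}\right) 2 + \left(-1 + 8\right) = \left(-9 - 128\right) 2 + 7 = \left(-137\right) 2 + 7 = -274 + 7 = -267$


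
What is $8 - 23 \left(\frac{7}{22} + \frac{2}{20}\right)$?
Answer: $- \frac{89}{55} \approx -1.6182$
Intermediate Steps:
$8 - 23 \left(\frac{7}{22} + \frac{2}{20}\right) = 8 - 23 \left(7 \cdot \frac{1}{22} + 2 \cdot \frac{1}{20}\right) = 8 - 23 \left(\frac{7}{22} + \frac{1}{10}\right) = 8 - \frac{529}{55} = - \frac{89}{55}$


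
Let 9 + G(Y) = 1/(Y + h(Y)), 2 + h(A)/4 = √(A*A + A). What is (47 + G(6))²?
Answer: 161112417/111556 + 12693*√42/27889 ≈ 1447.2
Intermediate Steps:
h(A) = -8 + 4*√(A + A²) (h(A) = -8 + 4*√(A*A + A) = -8 + 4*√(A² + A) = -8 + 4*√(A + A²))
G(Y) = -9 + 1/(-8 + Y + 4*√(Y*(1 + Y))) (G(Y) = -9 + 1/(Y + (-8 + 4*√(Y*(1 + Y)))) = -9 + 1/(-8 + Y + 4*√(Y*(1 + Y))))
(47 + G(6))² = (47 + (73 - 36*√6*√(1 + 6) - 9*6)/(-8 + 6 + 4*√(6*(1 + 6))))² = (47 + (73 - 36*√42 - 54)/(-8 + 6 + 4*√(6*7)))² = (47 + (73 - 36*√42 - 54)/(-8 + 6 + 4*√42))² = (47 + (19 - 36*√42)/(-2 + 4*√42))²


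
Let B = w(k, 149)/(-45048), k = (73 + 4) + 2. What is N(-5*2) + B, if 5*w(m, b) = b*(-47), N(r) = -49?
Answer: -11029757/225240 ≈ -48.969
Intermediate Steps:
k = 79 (k = 77 + 2 = 79)
w(m, b) = -47*b/5 (w(m, b) = (b*(-47))/5 = (-47*b)/5 = -47*b/5)
B = 7003/225240 (B = -47/5*149/(-45048) = -7003/5*(-1/45048) = 7003/225240 ≈ 0.031091)
N(-5*2) + B = -49 + 7003/225240 = -11029757/225240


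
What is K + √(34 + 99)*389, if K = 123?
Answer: 123 + 389*√133 ≈ 4609.2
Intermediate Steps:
K + √(34 + 99)*389 = 123 + √(34 + 99)*389 = 123 + √133*389 = 123 + 389*√133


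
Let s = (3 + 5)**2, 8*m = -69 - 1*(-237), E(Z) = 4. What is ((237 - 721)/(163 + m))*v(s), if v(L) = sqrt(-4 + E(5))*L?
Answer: 0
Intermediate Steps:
m = 21 (m = (-69 - 1*(-237))/8 = (-69 + 237)/8 = (1/8)*168 = 21)
s = 64 (s = 8**2 = 64)
v(L) = 0 (v(L) = sqrt(-4 + 4)*L = sqrt(0)*L = 0*L = 0)
((237 - 721)/(163 + m))*v(s) = ((237 - 721)/(163 + 21))*0 = -484/184*0 = -484*1/184*0 = -121/46*0 = 0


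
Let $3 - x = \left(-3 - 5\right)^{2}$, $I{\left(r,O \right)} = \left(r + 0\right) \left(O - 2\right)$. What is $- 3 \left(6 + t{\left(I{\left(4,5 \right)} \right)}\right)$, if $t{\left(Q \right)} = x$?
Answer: $165$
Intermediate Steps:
$I{\left(r,O \right)} = r \left(-2 + O\right)$
$x = -61$ ($x = 3 - \left(-3 - 5\right)^{2} = 3 - \left(-8\right)^{2} = 3 - 64 = -61$)
$t{\left(Q \right)} = -61$
$- 3 \left(6 + t{\left(I{\left(4,5 \right)} \right)}\right) = - 3 \left(6 - 61\right) = \left(-3\right) \left(-55\right) = 165$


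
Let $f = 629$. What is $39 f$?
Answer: $24531$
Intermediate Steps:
$39 f = 39 \cdot 629 = 24531$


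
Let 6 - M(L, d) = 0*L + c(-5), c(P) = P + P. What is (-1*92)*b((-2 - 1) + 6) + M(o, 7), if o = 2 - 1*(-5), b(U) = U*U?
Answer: -812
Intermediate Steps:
b(U) = U**2
o = 7 (o = 2 + 5 = 7)
c(P) = 2*P
M(L, d) = 16 (M(L, d) = 6 - (0*L + 2*(-5)) = 6 - (0 - 10) = 6 - 1*(-10) = 6 + 10 = 16)
(-1*92)*b((-2 - 1) + 6) + M(o, 7) = (-1*92)*((-2 - 1) + 6)**2 + 16 = -92*(-3 + 6)**2 + 16 = -92*3**2 + 16 = -92*9 + 16 = -828 + 16 = -812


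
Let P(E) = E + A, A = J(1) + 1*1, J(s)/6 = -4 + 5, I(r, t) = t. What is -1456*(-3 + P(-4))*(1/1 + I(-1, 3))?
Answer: 0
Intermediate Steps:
J(s) = 6 (J(s) = 6*(-4 + 5) = 6*1 = 6)
A = 7 (A = 6 + 1*1 = 6 + 1 = 7)
P(E) = 7 + E (P(E) = E + 7 = 7 + E)
-1456*(-3 + P(-4))*(1/1 + I(-1, 3)) = -1456*(-3 + (7 - 4))*(1/1 + 3) = -1456*(-3 + 3)*(1 + 3) = -0*4 = -1456*0 = 0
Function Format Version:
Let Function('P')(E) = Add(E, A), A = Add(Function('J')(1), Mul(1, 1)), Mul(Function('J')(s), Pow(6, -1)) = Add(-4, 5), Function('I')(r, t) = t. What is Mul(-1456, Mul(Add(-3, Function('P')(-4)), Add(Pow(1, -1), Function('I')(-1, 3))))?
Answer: 0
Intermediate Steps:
Function('J')(s) = 6 (Function('J')(s) = Mul(6, Add(-4, 5)) = Mul(6, 1) = 6)
A = 7 (A = Add(6, Mul(1, 1)) = Add(6, 1) = 7)
Function('P')(E) = Add(7, E) (Function('P')(E) = Add(E, 7) = Add(7, E))
Mul(-1456, Mul(Add(-3, Function('P')(-4)), Add(Pow(1, -1), Function('I')(-1, 3)))) = Mul(-1456, Mul(Add(-3, Add(7, -4)), Add(Pow(1, -1), 3))) = Mul(-1456, Mul(Add(-3, 3), Add(1, 3))) = Mul(-1456, Mul(0, 4)) = Mul(-1456, 0) = 0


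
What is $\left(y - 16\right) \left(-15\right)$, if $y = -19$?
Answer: $525$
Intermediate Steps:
$\left(y - 16\right) \left(-15\right) = \left(-19 - 16\right) \left(-15\right) = \left(-35\right) \left(-15\right) = 525$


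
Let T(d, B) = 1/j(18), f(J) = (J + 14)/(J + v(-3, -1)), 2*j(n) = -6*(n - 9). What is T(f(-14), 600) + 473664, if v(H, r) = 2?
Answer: 12788927/27 ≈ 4.7366e+5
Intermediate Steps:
j(n) = 27 - 3*n (j(n) = (-6*(n - 9))/2 = (-6*(-9 + n))/2 = (54 - 6*n)/2 = 27 - 3*n)
f(J) = (14 + J)/(2 + J) (f(J) = (J + 14)/(J + 2) = (14 + J)/(2 + J))
T(d, B) = -1/27 (T(d, B) = 1/(27 - 3*18) = 1/(27 - 54) = 1/(-27) = -1/27)
T(f(-14), 600) + 473664 = -1/27 + 473664 = 12788927/27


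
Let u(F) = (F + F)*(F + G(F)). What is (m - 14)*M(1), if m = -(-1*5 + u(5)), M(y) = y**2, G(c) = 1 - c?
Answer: -19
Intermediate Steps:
u(F) = 2*F (u(F) = (F + F)*(F + (1 - F)) = (2*F)*1 = 2*F)
m = -5 (m = -(-1*5 + 2*5) = -(-5 + 10) = -1*5 = -5)
(m - 14)*M(1) = (-5 - 14)*1**2 = -19*1 = -19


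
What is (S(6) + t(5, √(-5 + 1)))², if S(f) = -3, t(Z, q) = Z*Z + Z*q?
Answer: 384 + 440*I ≈ 384.0 + 440.0*I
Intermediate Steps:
t(Z, q) = Z² + Z*q
(S(6) + t(5, √(-5 + 1)))² = (-3 + 5*(5 + √(-5 + 1)))² = (-3 + 5*(5 + √(-4)))² = (-3 + 5*(5 + 2*I))² = (-3 + (25 + 10*I))² = (22 + 10*I)²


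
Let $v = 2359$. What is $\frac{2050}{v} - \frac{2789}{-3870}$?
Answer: $\frac{14512751}{9129330} \approx 1.5897$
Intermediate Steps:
$\frac{2050}{v} - \frac{2789}{-3870} = \frac{2050}{2359} - \frac{2789}{-3870} = 2050 \cdot \frac{1}{2359} - - \frac{2789}{3870} = \frac{2050}{2359} + \frac{2789}{3870} = \frac{14512751}{9129330}$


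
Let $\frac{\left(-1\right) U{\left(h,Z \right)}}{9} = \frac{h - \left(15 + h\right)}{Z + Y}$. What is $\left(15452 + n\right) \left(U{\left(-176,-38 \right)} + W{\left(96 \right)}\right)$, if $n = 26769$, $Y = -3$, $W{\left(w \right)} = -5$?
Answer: $- \frac{14355140}{41} \approx -3.5013 \cdot 10^{5}$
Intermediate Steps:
$U{\left(h,Z \right)} = \frac{135}{-3 + Z}$ ($U{\left(h,Z \right)} = - 9 \frac{h - \left(15 + h\right)}{Z - 3} = - 9 \left(- \frac{15}{-3 + Z}\right) = \frac{135}{-3 + Z}$)
$\left(15452 + n\right) \left(U{\left(-176,-38 \right)} + W{\left(96 \right)}\right) = \left(15452 + 26769\right) \left(\frac{135}{-3 - 38} - 5\right) = 42221 \left(\frac{135}{-41} - 5\right) = 42221 \left(135 \left(- \frac{1}{41}\right) - 5\right) = 42221 \left(- \frac{135}{41} - 5\right) = 42221 \left(- \frac{340}{41}\right) = - \frac{14355140}{41}$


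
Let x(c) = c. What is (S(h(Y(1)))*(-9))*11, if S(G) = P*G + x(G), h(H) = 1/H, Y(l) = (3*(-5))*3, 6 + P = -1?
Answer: -66/5 ≈ -13.200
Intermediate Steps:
P = -7 (P = -6 - 1 = -7)
Y(l) = -45 (Y(l) = -15*3 = -45)
S(G) = -6*G (S(G) = -7*G + G = -6*G)
(S(h(Y(1)))*(-9))*11 = (-6/(-45)*(-9))*11 = (-6*(-1/45)*(-9))*11 = ((2/15)*(-9))*11 = -6/5*11 = -66/5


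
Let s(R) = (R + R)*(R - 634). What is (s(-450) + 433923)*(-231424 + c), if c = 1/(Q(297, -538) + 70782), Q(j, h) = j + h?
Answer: -23010294372087309/70541 ≈ -3.2620e+11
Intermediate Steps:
Q(j, h) = h + j
s(R) = 2*R*(-634 + R) (s(R) = (2*R)*(-634 + R) = 2*R*(-634 + R))
c = 1/70541 (c = 1/((-538 + 297) + 70782) = 1/(-241 + 70782) = 1/70541 ≈ 1.4176e-5)
(s(-450) + 433923)*(-231424 + c) = (2*(-450)*(-634 - 450) + 433923)*(-231424 + 1/70541) = (2*(-450)*(-1084) + 433923)*(-16324880383/70541) = (975600 + 433923)*(-16324880383/70541) = 1409523*(-16324880383/70541) = -23010294372087309/70541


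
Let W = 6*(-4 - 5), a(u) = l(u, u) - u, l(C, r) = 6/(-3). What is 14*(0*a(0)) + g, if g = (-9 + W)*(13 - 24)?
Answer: 693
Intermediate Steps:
l(C, r) = -2 (l(C, r) = 6*(-1/3) = -2)
a(u) = -2 - u
W = -54 (W = 6*(-9) = -54)
g = 693 (g = (-9 - 54)*(13 - 24) = -63*(-11) = 693)
14*(0*a(0)) + g = 14*(0*(-2 - 1*0)) + 693 = 14*(0*(-2 + 0)) + 693 = 14*(0*(-2)) + 693 = 14*0 + 693 = 0 + 693 = 693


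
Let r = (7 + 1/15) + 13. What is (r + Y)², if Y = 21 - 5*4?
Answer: 99856/225 ≈ 443.80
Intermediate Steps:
Y = 1 (Y = 21 - 1*20 = 21 - 20 = 1)
r = 301/15 (r = (7 + 1/15) + 13 = 106/15 + 13 = 301/15 ≈ 20.067)
(r + Y)² = (301/15 + 1)² = (316/15)² = 99856/225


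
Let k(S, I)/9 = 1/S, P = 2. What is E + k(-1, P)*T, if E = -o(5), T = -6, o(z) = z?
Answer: 49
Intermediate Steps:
k(S, I) = 9/S
E = -5 (E = -1*5 = -5)
E + k(-1, P)*T = -5 + (9/(-1))*(-6) = -5 + (9*(-1))*(-6) = -5 - 9*(-6) = -5 + 54 = 49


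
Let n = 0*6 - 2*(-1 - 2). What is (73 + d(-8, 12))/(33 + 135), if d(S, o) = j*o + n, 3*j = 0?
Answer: 79/168 ≈ 0.47024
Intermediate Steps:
j = 0 (j = (⅓)*0 = 0)
n = 6 (n = 0 - 2*(-3) = 0 + 6 = 6)
d(S, o) = 6 (d(S, o) = 0*o + 6 = 0 + 6 = 6)
(73 + d(-8, 12))/(33 + 135) = (73 + 6)/(33 + 135) = 79/168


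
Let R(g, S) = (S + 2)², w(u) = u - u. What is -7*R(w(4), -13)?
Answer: -847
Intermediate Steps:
w(u) = 0
R(g, S) = (2 + S)²
-7*R(w(4), -13) = -7*(2 - 13)² = -7*(-11)² = -7*121 = -847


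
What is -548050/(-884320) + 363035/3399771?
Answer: 218428360775/300648549072 ≈ 0.72652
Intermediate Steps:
-548050/(-884320) + 363035/3399771 = -548050*(-1/884320) + 363035*(1/3399771) = 54805/88432 + 363035/3399771 = 218428360775/300648549072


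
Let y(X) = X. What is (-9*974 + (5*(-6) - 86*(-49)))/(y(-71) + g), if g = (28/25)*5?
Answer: 22910/327 ≈ 70.061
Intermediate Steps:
g = 28/5 (g = ((1/25)*28)*5 = (28/25)*5 = 28/5 ≈ 5.6000)
(-9*974 + (5*(-6) - 86*(-49)))/(y(-71) + g) = (-9*974 + (5*(-6) - 86*(-49)))/(-71 + 28/5) = (-8766 + (-30 + 4214))/(-327/5) = (-8766 + 4184)*(-5/327) = -4582*(-5/327) = 22910/327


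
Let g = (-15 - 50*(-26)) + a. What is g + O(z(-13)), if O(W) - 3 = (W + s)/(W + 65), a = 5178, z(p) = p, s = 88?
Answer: 336307/52 ≈ 6467.4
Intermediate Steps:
O(W) = 3 + (88 + W)/(65 + W) (O(W) = 3 + (W + 88)/(W + 65) = 3 + (88 + W)/(65 + W))
g = 6463 (g = (-15 - 50*(-26)) + 5178 = (-15 + 1300) + 5178 = 1285 + 5178 = 6463)
g + O(z(-13)) = 6463 + (283 + 4*(-13))/(65 - 13) = 6463 + (283 - 52)/52 = 6463 + (1/52)*231 = 6463 + 231/52 = 336307/52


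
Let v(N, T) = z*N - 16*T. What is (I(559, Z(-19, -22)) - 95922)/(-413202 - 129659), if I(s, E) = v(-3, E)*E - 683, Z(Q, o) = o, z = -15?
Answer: 105339/542861 ≈ 0.19404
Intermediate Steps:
v(N, T) = -16*T - 15*N (v(N, T) = -15*N - 16*T = -16*T - 15*N)
I(s, E) = -683 + E*(45 - 16*E) (I(s, E) = (-16*E - 15*(-3))*E - 683 = (-16*E + 45)*E - 683 = (45 - 16*E)*E - 683 = E*(45 - 16*E) - 683 = -683 + E*(45 - 16*E))
(I(559, Z(-19, -22)) - 95922)/(-413202 - 129659) = ((-683 - 1*(-22)*(-45 + 16*(-22))) - 95922)/(-413202 - 129659) = ((-683 - 1*(-22)*(-45 - 352)) - 95922)/(-542861) = ((-683 - 1*(-22)*(-397)) - 95922)*(-1/542861) = ((-683 - 8734) - 95922)*(-1/542861) = (-9417 - 95922)*(-1/542861) = -105339*(-1/542861) = 105339/542861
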